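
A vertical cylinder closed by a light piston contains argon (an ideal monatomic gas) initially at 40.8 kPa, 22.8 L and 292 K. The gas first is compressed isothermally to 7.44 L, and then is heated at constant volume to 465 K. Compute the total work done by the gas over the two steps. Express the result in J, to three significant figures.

Step 1 (isothermal): W = P₁V₁ ln(V₂/V₁) = (930.2) ln(7.44/22.8) = -1042 J.
Step 2 (isochoric): W = 0 (constant volume).
W_total = -1042 + 0 = -1042 J.

W_total ≈ -1040 J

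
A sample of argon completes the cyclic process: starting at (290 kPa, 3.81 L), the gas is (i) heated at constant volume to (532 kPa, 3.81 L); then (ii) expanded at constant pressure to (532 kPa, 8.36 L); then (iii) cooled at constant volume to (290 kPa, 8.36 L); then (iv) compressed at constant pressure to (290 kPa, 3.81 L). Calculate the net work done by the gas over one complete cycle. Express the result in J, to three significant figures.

W_net ≈ 1100 J

Constant-volume legs do no work.
W(ii) = (532)(8.36 − 3.81) = 2421 J; W(iv) = (290)(3.81 − 8.36) = -1319 J.
W_net = 2421 − 1319 = 1101 J (the clockwise enclosed area).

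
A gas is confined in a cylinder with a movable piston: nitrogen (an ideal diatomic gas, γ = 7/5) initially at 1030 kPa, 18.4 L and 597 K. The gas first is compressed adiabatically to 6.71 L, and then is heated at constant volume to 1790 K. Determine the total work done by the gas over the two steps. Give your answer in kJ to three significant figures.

W_total ≈ -23.6 kJ

Step 1 (adiabatic): W = (P₁V₁ − P₂V₂)/(γ−1) = (18952 − 28372)/0.4 = -23551 J.
Step 2 (isochoric): W = 0 (constant volume).
W_total = -23551 + 0 = -23551 J.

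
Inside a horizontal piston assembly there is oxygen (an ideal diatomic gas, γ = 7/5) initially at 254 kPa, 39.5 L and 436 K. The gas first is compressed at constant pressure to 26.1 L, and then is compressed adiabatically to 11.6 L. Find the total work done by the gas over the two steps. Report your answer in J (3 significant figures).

Step 1 (isobaric): W = PΔV = (254 kPa)(26.1 − 39.5 L) = -3404 J.
After step 1: P = 254 kPa, V = 26.1 L, T = 288.1 K.
Step 2 (adiabatic): W = (P₁V₁ − P₂V₂)/(γ−1) = (6629 − 9170)/0.4 = -6350 J.
W_total = -3404 − 6350 = -9754 J.

W_total ≈ -9750 J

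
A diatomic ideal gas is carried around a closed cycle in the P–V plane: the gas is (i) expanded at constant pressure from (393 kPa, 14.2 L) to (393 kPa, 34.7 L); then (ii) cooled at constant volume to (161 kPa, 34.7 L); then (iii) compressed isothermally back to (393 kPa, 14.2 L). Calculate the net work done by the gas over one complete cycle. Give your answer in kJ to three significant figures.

Leg (i): W = PΔV = (393)(34.7 − 14.2) = 8057 J.
Leg (ii): W = 0.
Leg (iii): W = PᵢVᵢ ln(V_f/Vᵢ) = (5587) ln(14.2/34.7) = -4992 J.
W_net = 8057 − 4992 = 3065 J.

W_net ≈ 3.06 kJ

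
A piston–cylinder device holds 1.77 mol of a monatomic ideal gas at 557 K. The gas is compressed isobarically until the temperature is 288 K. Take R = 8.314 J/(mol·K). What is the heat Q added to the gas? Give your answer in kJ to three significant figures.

Isobaric: W = nRΔT = (1.77)(8.314)(-269) = -3959 J.
ΔU = nCᵥΔT with Cᵥ = 3R/2: ΔU = (1.77)(12.47)(-269) = -5938 J.
Q = ΔU + W = -5938 − 3959 = -9896 J.

Q ≈ -9.90 kJ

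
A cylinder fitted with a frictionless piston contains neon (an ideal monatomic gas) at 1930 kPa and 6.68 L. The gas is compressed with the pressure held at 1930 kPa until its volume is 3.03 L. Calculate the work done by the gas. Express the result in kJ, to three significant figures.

W ≈ -7.04 kJ

Isobaric: W = P ΔV.
W = (1930 kPa)(3.03 − 6.68 L) = (1930)(-3.65) = -7044 J.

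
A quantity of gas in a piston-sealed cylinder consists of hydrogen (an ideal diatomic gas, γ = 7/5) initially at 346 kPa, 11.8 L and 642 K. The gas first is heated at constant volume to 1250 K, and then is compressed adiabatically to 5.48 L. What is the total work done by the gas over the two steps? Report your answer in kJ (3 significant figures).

W_total ≈ -7.14 kJ

Step 1 (isochoric): W = 0 (constant volume).
After step 1: P = 673.7 kPa (V unchanged).
Step 2 (adiabatic): W = (P₁V₁ − P₂V₂)/(γ−1) = (7949 − 10804)/0.4 = -7136 J.
W_total = 0 − 7136 = -7136 J.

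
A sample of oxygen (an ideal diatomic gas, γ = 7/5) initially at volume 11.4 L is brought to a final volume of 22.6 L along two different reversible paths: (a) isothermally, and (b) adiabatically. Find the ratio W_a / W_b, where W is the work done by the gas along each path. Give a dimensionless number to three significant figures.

Path (a) isothermal: W = P₁V₁ ln(V₂/V₁) → W_a/(P₁V₁) = 0.6843.
Path (b) adiabatic: W = P₁V₁(1 − (V₁/V₂)^(γ−1))/(γ−1) → W_b/(P₁V₁) = 0.5987.
W_a / W_b = 0.6843 / 0.5987 = 1.143.

W_a / W_b ≈ 1.14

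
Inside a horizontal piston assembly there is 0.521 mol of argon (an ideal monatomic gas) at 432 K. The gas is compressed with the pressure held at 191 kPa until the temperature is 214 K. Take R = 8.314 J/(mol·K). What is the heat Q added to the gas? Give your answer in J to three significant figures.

Isobaric: W = nRΔT = (0.521)(8.314)(-218) = -944.3 J.
ΔU = nCᵥΔT with Cᵥ = 3R/2: ΔU = (0.521)(12.47)(-218) = -1416 J.
Q = ΔU + W = -1416 − 944.3 = -2361 J.

Q ≈ -2360 J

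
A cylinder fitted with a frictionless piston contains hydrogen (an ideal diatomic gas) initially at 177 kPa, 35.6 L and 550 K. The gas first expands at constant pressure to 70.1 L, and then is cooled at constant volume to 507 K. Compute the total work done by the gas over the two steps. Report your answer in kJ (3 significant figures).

Step 1 (isobaric): W = PΔV = (177 kPa)(70.1 − 35.6 L) = 6106 J.
Step 2 (isochoric): W = 0 (constant volume).
W_total = 6106 + 0 = 6106 J.

W_total ≈ 6.11 kJ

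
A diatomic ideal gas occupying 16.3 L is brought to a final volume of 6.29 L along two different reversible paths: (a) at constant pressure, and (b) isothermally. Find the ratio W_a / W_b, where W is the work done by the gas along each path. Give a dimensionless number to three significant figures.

Path (a) isobaric: W = P₁(V₂ − V₁) → W_a/(P₁V₁) = -0.6141.
Path (b) isothermal: W = P₁V₁ ln(V₂/V₁) → W_b/(P₁V₁) = -0.9522.
W_a / W_b = -0.6141 / -0.9522 = 0.6449.

W_a / W_b ≈ 0.645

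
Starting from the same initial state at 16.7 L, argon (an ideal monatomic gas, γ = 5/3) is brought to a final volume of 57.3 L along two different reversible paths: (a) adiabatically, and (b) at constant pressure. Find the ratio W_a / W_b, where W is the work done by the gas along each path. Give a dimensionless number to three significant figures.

Path (a) adiabatic: W = P₁V₁(1 − (V₁/V₂)^(γ−1))/(γ−1) → W_a/(P₁V₁) = 0.8406.
Path (b) isobaric: W = P₁(V₂ − V₁) → W_b/(P₁V₁) = 2.431.
W_a / W_b = 0.8406 / 2.431 = 0.3458.

W_a / W_b ≈ 0.346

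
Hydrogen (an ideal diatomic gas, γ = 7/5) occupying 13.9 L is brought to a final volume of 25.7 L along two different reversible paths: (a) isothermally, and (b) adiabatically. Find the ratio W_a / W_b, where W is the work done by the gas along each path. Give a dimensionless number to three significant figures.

W_a / W_b ≈ 1.13

Path (a) isothermal: W = P₁V₁ ln(V₂/V₁) → W_a/(P₁V₁) = 0.6146.
Path (b) adiabatic: W = P₁V₁(1 − (V₁/V₂)^(γ−1))/(γ−1) → W_b/(P₁V₁) = 0.5449.
W_a / W_b = 0.6146 / 0.5449 = 1.128.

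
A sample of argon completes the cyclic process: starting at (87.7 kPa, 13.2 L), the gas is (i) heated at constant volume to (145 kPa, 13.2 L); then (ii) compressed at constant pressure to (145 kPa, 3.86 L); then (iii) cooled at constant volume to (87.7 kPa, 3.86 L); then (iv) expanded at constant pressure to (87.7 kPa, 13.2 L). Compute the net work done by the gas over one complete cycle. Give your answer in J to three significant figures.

W_net ≈ -535 J

Constant-volume legs do no work.
W(ii) = (145)(3.86 − 13.2) = -1354 J; W(iv) = (87.7)(13.2 − 3.86) = 819.1 J.
W_net = -1354 + 819.1 = -535.2 J (the counter-clockwise enclosed area).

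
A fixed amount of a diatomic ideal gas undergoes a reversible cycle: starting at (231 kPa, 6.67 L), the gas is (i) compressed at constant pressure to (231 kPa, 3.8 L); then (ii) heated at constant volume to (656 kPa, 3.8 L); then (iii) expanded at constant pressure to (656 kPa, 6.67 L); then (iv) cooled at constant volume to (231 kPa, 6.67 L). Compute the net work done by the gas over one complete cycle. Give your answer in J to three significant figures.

Constant-volume legs do no work.
W(i) = (231)(3.8 − 6.67) = -663 J; W(iii) = (656)(6.67 − 3.8) = 1883 J.
W_net = -663 + 1883 = 1220 J (the clockwise enclosed area).

W_net ≈ 1220 J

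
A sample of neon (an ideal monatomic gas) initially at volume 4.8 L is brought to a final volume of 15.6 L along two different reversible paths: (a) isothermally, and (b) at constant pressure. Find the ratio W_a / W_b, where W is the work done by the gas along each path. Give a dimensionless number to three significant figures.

Path (a) isothermal: W = P₁V₁ ln(V₂/V₁) → W_a/(P₁V₁) = 1.179.
Path (b) isobaric: W = P₁(V₂ − V₁) → W_b/(P₁V₁) = 2.25.
W_a / W_b = 1.179 / 2.25 = 0.5238.

W_a / W_b ≈ 0.524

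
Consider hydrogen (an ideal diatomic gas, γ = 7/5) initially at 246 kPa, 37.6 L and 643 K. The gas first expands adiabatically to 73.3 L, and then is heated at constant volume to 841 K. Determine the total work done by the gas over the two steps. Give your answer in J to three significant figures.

W_total ≈ 5420 J

Step 1 (adiabatic): W = (P₁V₁ − P₂V₂)/(γ−1) = (9250 − 7082)/0.4 = 5419 J.
Step 2 (isochoric): W = 0 (constant volume).
W_total = 5419 + 0 = 5419 J.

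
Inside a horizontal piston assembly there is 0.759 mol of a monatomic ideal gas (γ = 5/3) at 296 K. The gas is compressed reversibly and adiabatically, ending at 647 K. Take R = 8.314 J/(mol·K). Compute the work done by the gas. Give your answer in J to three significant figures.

Adiabatic ⇒ Q = 0, so W_by = −ΔU = nCᵥ(T₁ − T₂).
Cᵥ = 3R/2 = 12.47 J/(mol·K).
W = (0.759)(12.47)(296 − 647) = -3322 J.

W ≈ -3320 J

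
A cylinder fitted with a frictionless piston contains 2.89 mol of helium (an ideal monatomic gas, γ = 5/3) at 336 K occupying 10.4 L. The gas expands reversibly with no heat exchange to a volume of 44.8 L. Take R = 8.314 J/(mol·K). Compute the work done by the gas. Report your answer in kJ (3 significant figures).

Adiabatic: TV^(γ−1) = const with γ = 5/3.
T₂ = T₁ (V₁/V₂)^(γ−1) = 336 × (10.4/44.8)^0.667 = 336 × 0.3777 = 126.9 K.
W_by = nCᵥ(T₁ − T₂) = (2.89)(12.47)(336 − 126.9) = 7536 J.

W ≈ 7.54 kJ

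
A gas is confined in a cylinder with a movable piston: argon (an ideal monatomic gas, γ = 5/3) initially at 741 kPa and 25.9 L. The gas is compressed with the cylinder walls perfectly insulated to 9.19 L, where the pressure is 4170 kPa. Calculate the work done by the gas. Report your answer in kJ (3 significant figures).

W ≈ -28.7 kJ

Adiabatic: W = (P₁V₁ − P₂V₂)/(γ − 1) with γ = 5/3.
P₁V₁ = 19192 J, P₂V₂ = 38322 J.
W = (19192 − 38322) / 0.6667 = -28696 J.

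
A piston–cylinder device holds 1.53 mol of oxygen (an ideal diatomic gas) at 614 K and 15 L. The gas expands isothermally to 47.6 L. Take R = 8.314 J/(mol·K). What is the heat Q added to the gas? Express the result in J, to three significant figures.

Isothermal ⇒ ΔU = 0, so Q = W = nRT ln(V₂/V₁).
Q = (1.53)(8.314)(614) ln(47.6/15) = 7810 × 1.155 = 9019 J.

Q ≈ 9020 J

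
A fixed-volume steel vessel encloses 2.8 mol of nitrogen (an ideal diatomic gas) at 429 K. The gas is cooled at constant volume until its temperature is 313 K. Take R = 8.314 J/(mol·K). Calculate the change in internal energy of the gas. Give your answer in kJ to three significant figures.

Constant volume ⇒ W = 0, so Q = ΔU = nCᵥΔT with Cᵥ = 5R/2 = 20.79 J/(mol·K).
ΔU = (2.8)(20.79)(313 − 429) = -6751 J.

ΔU ≈ -6.75 kJ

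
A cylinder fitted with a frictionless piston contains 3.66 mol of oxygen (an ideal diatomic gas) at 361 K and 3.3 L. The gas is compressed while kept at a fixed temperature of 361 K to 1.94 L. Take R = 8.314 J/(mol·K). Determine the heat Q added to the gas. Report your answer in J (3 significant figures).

Isothermal ⇒ ΔU = 0, so Q = W = nRT ln(V₂/V₁).
Q = (3.66)(8.314)(361) ln(1.94/3.3) = 10985 × -0.5312 = -5836 J.

Q ≈ -5840 J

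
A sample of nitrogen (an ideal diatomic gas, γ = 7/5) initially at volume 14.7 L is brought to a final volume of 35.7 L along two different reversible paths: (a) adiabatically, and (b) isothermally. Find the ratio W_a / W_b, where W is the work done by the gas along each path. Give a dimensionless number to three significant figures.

Path (a) adiabatic: W = P₁V₁(1 − (V₁/V₂)^(γ−1))/(γ−1) → W_a/(P₁V₁) = 0.7469.
Path (b) isothermal: W = P₁V₁ ln(V₂/V₁) → W_b/(P₁V₁) = 0.8873.
W_a / W_b = 0.7469 / 0.8873 = 0.8418.

W_a / W_b ≈ 0.842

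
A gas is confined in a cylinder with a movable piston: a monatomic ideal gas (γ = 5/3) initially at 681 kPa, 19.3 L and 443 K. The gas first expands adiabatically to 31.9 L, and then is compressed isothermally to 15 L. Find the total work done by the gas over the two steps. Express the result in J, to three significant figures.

W_total ≈ -1480 J

Step 1 (adiabatic): W = (P₁V₁ − P₂V₂)/(γ−1) = (13143 − 9402)/0.667 = 5612 J.
After step 1: P = 294.7 kPa, V = 31.9 L, T = 316.9 K.
Step 2 (isothermal): W = P₁V₁ ln(V₂/V₁) = (9402) ln(15/31.9) = -7094 J.
W_total = 5612 − 7094 = -1482 J.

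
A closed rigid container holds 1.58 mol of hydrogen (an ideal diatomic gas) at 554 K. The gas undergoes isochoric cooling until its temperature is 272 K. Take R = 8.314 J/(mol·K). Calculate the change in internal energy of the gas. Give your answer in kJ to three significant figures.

Constant volume ⇒ W = 0, so Q = ΔU = nCᵥΔT with Cᵥ = 5R/2 = 20.79 J/(mol·K).
ΔU = (1.58)(20.79)(272 − 554) = -9261 J.

ΔU ≈ -9.26 kJ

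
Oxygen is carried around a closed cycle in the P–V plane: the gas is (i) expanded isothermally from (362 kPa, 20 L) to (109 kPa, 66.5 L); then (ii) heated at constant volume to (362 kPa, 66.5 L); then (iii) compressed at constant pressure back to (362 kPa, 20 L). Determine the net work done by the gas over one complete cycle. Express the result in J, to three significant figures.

Leg (i): W = PᵢVᵢ ln(V_f/Vᵢ) = (7240) ln(66.5/20) = 8699 J.
Leg (ii): W = 0.
Leg (iii): W = PΔV = (362)(20 − 66.5) = -16833 J.
W_net = 8699 − 16833 = -8134 J.

W_net ≈ -8130 J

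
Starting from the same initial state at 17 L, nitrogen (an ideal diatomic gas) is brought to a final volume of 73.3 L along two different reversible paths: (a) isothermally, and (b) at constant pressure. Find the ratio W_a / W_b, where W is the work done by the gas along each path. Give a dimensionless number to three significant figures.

W_a / W_b ≈ 0.441

Path (a) isothermal: W = P₁V₁ ln(V₂/V₁) → W_a/(P₁V₁) = 1.461.
Path (b) isobaric: W = P₁(V₂ − V₁) → W_b/(P₁V₁) = 3.312.
W_a / W_b = 1.461 / 3.312 = 0.4413.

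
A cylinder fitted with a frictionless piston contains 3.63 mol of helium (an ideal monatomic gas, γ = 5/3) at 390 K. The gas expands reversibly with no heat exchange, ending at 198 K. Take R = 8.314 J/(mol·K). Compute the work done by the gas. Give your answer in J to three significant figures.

W ≈ 8690 J

Adiabatic ⇒ Q = 0, so W_by = −ΔU = nCᵥ(T₁ − T₂).
Cᵥ = 3R/2 = 12.47 J/(mol·K).
W = (3.63)(12.47)(390 − 198) = 8692 J.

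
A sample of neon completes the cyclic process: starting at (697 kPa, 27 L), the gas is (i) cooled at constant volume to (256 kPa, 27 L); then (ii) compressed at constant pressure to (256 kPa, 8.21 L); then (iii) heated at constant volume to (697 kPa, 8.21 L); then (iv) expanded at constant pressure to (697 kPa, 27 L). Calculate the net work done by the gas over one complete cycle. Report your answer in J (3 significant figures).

W_net ≈ 8290 J

Constant-volume legs do no work.
W(ii) = (256)(8.21 − 27) = -4810 J; W(iv) = (697)(27 − 8.21) = 13097 J.
W_net = -4810 + 13097 = 8286 J (the clockwise enclosed area).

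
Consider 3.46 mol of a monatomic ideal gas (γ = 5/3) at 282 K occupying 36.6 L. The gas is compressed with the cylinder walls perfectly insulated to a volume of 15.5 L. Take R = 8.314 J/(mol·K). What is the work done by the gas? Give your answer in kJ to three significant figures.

Adiabatic: TV^(γ−1) = const with γ = 5/3.
T₂ = T₁ (V₁/V₂)^(γ−1) = 282 × (36.6/15.5)^0.667 = 282 × 1.773 = 500.1 K.
W_by = nCᵥ(T₁ − T₂) = (3.46)(12.47)(282 − 500.1) = -9409 J.

W ≈ -9.41 kJ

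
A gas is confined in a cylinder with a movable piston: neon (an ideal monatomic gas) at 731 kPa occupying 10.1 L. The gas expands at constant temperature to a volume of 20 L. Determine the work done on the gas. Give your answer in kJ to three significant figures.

Isothermal: W = nRT ln(V₂/V₁) = P₁V₁ ln(V₂/V₁).
P₁V₁ = (731 kPa)(10.1 L) = 7383 J.
W = 7383 × ln(20/10.1) = 7383 × 0.6832
W_by_gas = 5044 J; work on gas = −W_by = -5044 J.

W ≈ -5.04 kJ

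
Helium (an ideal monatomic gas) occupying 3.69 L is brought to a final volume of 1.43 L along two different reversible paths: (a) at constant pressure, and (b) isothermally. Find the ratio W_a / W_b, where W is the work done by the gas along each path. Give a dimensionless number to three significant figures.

W_a / W_b ≈ 0.646

Path (a) isobaric: W = P₁(V₂ − V₁) → W_a/(P₁V₁) = -0.6125.
Path (b) isothermal: W = P₁V₁ ln(V₂/V₁) → W_b/(P₁V₁) = -0.948.
W_a / W_b = -0.6125 / -0.948 = 0.6461.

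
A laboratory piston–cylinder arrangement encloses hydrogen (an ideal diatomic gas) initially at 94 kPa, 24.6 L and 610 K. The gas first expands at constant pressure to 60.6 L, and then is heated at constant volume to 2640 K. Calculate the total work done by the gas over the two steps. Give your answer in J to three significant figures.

W_total ≈ 3380 J

Step 1 (isobaric): W = PΔV = (94 kPa)(60.6 − 24.6 L) = 3384 J.
Step 2 (isochoric): W = 0 (constant volume).
W_total = 3384 + 0 = 3384 J.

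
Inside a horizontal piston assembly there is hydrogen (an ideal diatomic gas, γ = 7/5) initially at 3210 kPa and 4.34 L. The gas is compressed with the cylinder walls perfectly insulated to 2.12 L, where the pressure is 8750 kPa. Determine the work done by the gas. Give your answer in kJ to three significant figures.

W ≈ -11.5 kJ

Adiabatic: W = (P₁V₁ − P₂V₂)/(γ − 1) with γ = 7/5.
P₁V₁ = 13931 J, P₂V₂ = 18550 J.
W = (13931 − 18550) / 0.4 = -11547 J.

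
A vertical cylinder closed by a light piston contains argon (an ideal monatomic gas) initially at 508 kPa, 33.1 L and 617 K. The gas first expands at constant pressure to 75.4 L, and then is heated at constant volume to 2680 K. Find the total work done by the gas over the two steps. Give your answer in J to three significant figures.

Step 1 (isobaric): W = PΔV = (508 kPa)(75.4 − 33.1 L) = 21488 J.
Step 2 (isochoric): W = 0 (constant volume).
W_total = 21488 + 0 = 21488 J.

W_total ≈ 21500 J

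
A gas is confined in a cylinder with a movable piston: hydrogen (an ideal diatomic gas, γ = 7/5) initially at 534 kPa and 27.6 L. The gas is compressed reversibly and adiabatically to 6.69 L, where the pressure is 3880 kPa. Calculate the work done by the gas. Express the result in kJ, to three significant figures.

Adiabatic: W = (P₁V₁ − P₂V₂)/(γ − 1) with γ = 7/5.
P₁V₁ = 14738 J, P₂V₂ = 25957 J.
W = (14738 − 25957) / 0.4 = -28047 J.

W ≈ -28.0 kJ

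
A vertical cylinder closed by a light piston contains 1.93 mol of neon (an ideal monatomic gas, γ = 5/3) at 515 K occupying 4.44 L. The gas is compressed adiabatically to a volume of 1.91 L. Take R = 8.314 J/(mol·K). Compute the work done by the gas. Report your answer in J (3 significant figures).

Adiabatic: TV^(γ−1) = const with γ = 5/3.
T₂ = T₁ (V₁/V₂)^(γ−1) = 515 × (4.44/1.91)^0.667 = 515 × 1.755 = 903.7 K.
W_by = nCᵥ(T₁ − T₂) = (1.93)(12.47)(515 − 903.7) = -9356 J.

W ≈ -9360 J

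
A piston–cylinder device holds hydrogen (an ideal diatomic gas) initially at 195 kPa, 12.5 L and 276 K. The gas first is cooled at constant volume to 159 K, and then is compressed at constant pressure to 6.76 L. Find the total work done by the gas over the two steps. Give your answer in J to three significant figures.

W_total ≈ -645 J

Step 1 (isochoric): W = 0 (constant volume).
After step 1: P = 112.3 kPa (V unchanged).
Step 2 (isobaric): W = PΔV = (112.3 kPa)(6.76 − 12.5 L) = -644.8 J.
W_total = 0 − 644.8 = -644.8 J.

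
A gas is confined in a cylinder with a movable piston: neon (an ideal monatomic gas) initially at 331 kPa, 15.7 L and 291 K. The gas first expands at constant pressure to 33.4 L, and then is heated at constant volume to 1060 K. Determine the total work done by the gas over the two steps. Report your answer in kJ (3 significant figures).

W_total ≈ 5.86 kJ

Step 1 (isobaric): W = PΔV = (331 kPa)(33.4 − 15.7 L) = 5859 J.
Step 2 (isochoric): W = 0 (constant volume).
W_total = 5859 + 0 = 5859 J.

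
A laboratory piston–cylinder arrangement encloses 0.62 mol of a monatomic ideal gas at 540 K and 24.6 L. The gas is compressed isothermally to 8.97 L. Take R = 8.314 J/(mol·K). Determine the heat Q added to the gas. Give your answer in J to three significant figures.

Q ≈ -2810 J

Isothermal ⇒ ΔU = 0, so Q = W = nRT ln(V₂/V₁).
Q = (0.62)(8.314)(540) ln(8.97/24.6) = 2784 × -1.009 = -2808 J.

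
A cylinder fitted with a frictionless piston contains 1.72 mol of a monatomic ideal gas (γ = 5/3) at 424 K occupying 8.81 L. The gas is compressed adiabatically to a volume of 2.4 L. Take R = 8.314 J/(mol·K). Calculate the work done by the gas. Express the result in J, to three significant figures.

Adiabatic: TV^(γ−1) = const with γ = 5/3.
T₂ = T₁ (V₁/V₂)^(γ−1) = 424 × (8.81/2.4)^0.667 = 424 × 2.38 = 1009 K.
W_by = nCᵥ(T₁ − T₂) = (1.72)(12.47)(424 − 1009) = -12548 J.

W ≈ -12500 J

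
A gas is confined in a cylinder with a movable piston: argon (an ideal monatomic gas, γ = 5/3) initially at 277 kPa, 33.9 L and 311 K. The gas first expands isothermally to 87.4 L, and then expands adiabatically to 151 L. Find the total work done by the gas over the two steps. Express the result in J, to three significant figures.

Step 1 (isothermal): W = P₁V₁ ln(V₂/V₁) = (9390) ln(87.4/33.9) = 8893 J.
After step 1: P = 107.4 kPa, V = 87.4 L, T = 311 K.
Step 2 (adiabatic): W = (P₁V₁ − P₂V₂)/(γ−1) = (9390 − 6522)/0.667 = 4303 J.
W_total = 8893 + 4303 = 13196 J.

W_total ≈ 13200 J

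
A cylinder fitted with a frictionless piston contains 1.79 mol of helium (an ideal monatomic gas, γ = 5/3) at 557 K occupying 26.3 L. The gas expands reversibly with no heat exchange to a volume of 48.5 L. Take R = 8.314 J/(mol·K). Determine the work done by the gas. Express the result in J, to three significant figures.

W ≈ 4170 J

Adiabatic: TV^(γ−1) = const with γ = 5/3.
T₂ = T₁ (V₁/V₂)^(γ−1) = 557 × (26.3/48.5)^0.667 = 557 × 0.665 = 370.4 K.
W_by = nCᵥ(T₁ − T₂) = (1.79)(12.47)(557 − 370.4) = 4166 J.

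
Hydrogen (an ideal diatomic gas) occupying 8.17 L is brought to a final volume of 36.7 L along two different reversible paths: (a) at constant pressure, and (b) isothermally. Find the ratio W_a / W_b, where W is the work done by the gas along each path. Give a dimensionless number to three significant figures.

W_a / W_b ≈ 2.32

Path (a) isobaric: W = P₁(V₂ − V₁) → W_a/(P₁V₁) = 3.492.
Path (b) isothermal: W = P₁V₁ ln(V₂/V₁) → W_b/(P₁V₁) = 1.502.
W_a / W_b = 3.492 / 1.502 = 2.324.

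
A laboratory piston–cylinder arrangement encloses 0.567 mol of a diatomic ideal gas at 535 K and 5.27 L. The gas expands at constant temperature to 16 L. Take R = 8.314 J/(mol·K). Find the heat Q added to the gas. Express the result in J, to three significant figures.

Isothermal ⇒ ΔU = 0, so Q = W = nRT ln(V₂/V₁).
Q = (0.567)(8.314)(535) ln(16/5.27) = 2522 × 1.111 = 2801 J.

Q ≈ 2800 J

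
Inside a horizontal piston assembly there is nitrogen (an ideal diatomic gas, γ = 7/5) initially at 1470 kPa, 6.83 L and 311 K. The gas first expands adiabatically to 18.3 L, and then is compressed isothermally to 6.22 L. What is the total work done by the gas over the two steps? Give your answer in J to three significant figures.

W_total ≈ 873 J

Step 1 (adiabatic): W = (P₁V₁ − P₂V₂)/(γ−1) = (10040 − 6769)/0.4 = 8178 J.
After step 1: P = 369.9 kPa, V = 18.3 L, T = 209.7 K.
Step 2 (isothermal): W = P₁V₁ ln(V₂/V₁) = (6769) ln(6.22/18.3) = -7305 J.
W_total = 8178 − 7305 = 873 J.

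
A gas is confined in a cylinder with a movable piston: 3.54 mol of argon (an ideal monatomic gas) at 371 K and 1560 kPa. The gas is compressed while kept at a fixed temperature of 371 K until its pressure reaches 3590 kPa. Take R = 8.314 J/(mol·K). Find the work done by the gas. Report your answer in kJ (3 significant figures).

W ≈ -9.10 kJ

Isothermal process: W = nRT ln(V₂/V₁) = nRT ln(P₁/P₂).
W = (3.54)(8.314)(371) × ln(1560/3590)
  = 10919 × ln(0.4345) = 10919 × -0.8335
W_by_gas = -9101 J.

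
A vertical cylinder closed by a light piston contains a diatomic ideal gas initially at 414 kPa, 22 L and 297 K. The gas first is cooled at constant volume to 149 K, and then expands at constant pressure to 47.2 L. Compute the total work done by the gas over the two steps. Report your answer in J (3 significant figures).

Step 1 (isochoric): W = 0 (constant volume).
After step 1: P = 207.7 kPa (V unchanged).
Step 2 (isobaric): W = PΔV = (207.7 kPa)(47.2 − 22 L) = 5234 J.
W_total = 0 + 5234 = 5234 J.

W_total ≈ 5230 J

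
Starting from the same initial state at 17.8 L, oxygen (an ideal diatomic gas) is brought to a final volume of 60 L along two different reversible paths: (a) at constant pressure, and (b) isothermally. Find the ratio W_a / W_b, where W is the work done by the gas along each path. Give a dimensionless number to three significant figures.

W_a / W_b ≈ 1.95

Path (a) isobaric: W = P₁(V₂ − V₁) → W_a/(P₁V₁) = 2.371.
Path (b) isothermal: W = P₁V₁ ln(V₂/V₁) → W_b/(P₁V₁) = 1.215.
W_a / W_b = 2.371 / 1.215 = 1.951.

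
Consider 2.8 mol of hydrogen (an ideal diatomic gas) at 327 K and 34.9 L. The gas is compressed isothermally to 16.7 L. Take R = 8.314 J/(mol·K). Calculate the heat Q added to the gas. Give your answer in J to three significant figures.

Isothermal ⇒ ΔU = 0, so Q = W = nRT ln(V₂/V₁).
Q = (2.8)(8.314)(327) ln(16.7/34.9) = 7612 × -0.7371 = -5611 J.

Q ≈ -5610 J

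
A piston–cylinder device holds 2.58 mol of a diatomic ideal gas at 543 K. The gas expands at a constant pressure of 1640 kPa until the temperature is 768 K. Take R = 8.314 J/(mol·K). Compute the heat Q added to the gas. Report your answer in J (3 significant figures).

Isobaric: W = nRΔT = (2.58)(8.314)(225) = 4826 J.
ΔU = nCᵥΔT with Cᵥ = 5R/2: ΔU = (2.58)(20.79)(225) = 12066 J.
Q = ΔU + W = 12066 + 4826 = 16892 J.

Q ≈ 16900 J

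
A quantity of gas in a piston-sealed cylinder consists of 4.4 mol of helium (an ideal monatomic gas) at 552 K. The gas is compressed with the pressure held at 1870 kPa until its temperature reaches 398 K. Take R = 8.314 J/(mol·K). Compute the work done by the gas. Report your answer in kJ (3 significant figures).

Isobaric: W = P ΔV = nR ΔT.
W = (4.4)(8.314)(398 − 552) = -5634 J.

W ≈ -5.63 kJ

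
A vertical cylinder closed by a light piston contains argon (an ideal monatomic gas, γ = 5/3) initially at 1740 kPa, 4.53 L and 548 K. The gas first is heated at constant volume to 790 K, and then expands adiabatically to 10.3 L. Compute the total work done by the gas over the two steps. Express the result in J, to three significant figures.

W_total ≈ 7190 J

Step 1 (isochoric): W = 0 (constant volume).
After step 1: P = 2508 kPa (V unchanged).
Step 2 (adiabatic): W = (P₁V₁ − P₂V₂)/(γ−1) = (11363 − 6572)/0.667 = 7187 J.
W_total = 0 + 7187 = 7187 J.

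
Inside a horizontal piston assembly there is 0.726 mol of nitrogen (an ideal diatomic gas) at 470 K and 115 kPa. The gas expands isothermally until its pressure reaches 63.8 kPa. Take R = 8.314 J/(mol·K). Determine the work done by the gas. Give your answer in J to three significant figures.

Isothermal process: W = nRT ln(V₂/V₁) = nRT ln(P₁/P₂).
W = (0.726)(8.314)(470) × ln(115/63.8)
  = 2837 × ln(1.803) = 2837 × 0.5892
W_by_gas = 1671 J.

W ≈ 1670 J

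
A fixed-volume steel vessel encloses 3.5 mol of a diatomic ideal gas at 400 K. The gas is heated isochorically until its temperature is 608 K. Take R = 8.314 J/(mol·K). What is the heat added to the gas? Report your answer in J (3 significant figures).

Constant volume ⇒ W = 0, so Q = ΔU = nCᵥΔT with Cᵥ = 5R/2 = 20.79 J/(mol·K).
ΔU = (3.5)(20.79)(608 − 400) = 15131 J.

Q ≈ 15100 J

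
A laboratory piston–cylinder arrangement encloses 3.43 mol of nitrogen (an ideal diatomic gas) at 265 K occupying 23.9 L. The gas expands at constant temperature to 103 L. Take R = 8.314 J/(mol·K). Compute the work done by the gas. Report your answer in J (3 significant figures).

Isothermal: W = nRT ln(V₂/V₁).
W = (3.43)(8.314)(265) × ln(103/23.9)
  = 7557 × 1.461
W_by_gas = 11040 J.

W ≈ 11000 J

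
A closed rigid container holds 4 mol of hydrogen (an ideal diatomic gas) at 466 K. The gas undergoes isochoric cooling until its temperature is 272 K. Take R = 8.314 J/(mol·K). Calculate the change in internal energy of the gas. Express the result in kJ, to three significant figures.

ΔU ≈ -16.1 kJ

Constant volume ⇒ W = 0, so Q = ΔU = nCᵥΔT with Cᵥ = 5R/2 = 20.79 J/(mol·K).
ΔU = (4)(20.79)(272 − 466) = -16129 J.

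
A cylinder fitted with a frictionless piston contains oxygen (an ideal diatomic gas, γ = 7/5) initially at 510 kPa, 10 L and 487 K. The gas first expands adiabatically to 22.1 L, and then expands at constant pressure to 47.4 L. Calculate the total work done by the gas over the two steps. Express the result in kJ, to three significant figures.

W_total ≈ 7.72 kJ

Step 1 (adiabatic): W = (P₁V₁ − P₂V₂)/(γ−1) = (5100 − 3714)/0.4 = 3466 J.
After step 1: P = 168 kPa, V = 22.1 L, T = 354.6 K.
Step 2 (isobaric): W = PΔV = (168 kPa)(47.4 − 22.1 L) = 4251 J.
W_total = 3466 + 4251 = 7717 J.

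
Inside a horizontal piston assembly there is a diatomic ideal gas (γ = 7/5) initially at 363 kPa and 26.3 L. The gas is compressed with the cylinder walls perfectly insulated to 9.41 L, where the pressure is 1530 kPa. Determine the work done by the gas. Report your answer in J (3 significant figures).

Adiabatic: W = (P₁V₁ − P₂V₂)/(γ − 1) with γ = 7/5.
P₁V₁ = 9547 J, P₂V₂ = 14397 J.
W = (9547 − 14397) / 0.4 = -12126 J.

W ≈ -12100 J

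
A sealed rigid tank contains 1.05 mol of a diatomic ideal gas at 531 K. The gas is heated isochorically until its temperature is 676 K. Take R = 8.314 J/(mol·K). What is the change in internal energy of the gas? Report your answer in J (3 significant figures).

ΔU ≈ 3160 J

Constant volume ⇒ W = 0, so Q = ΔU = nCᵥΔT with Cᵥ = 5R/2 = 20.79 J/(mol·K).
ΔU = (1.05)(20.79)(676 − 531) = 3165 J.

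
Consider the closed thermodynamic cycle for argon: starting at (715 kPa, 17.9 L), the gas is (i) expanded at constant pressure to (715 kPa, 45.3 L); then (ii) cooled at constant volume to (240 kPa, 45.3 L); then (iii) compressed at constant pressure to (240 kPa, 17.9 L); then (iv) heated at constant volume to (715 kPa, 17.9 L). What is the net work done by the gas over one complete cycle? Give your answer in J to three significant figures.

Constant-volume legs do no work.
W(i) = (715)(45.3 − 17.9) = 19591 J; W(iii) = (240)(17.9 − 45.3) = -6576 J.
W_net = 19591 − 6576 = 13015 J (the clockwise enclosed area).

W_net ≈ 13000 J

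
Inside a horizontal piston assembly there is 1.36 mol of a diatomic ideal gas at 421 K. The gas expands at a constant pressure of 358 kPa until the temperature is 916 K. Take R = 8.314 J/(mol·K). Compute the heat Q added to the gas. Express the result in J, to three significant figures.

Q ≈ 19600 J

Isobaric: W = nRΔT = (1.36)(8.314)(495) = 5597 J.
ΔU = nCᵥΔT with Cᵥ = 5R/2: ΔU = (1.36)(20.79)(495) = 13992 J.
Q = ΔU + W = 13992 + 5597 = 19589 J.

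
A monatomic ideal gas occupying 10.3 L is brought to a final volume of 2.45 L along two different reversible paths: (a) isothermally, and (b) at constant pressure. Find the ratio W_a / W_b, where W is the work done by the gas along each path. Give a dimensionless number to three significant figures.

W_a / W_b ≈ 1.88

Path (a) isothermal: W = P₁V₁ ln(V₂/V₁) → W_a/(P₁V₁) = -1.436.
Path (b) isobaric: W = P₁(V₂ − V₁) → W_b/(P₁V₁) = -0.7621.
W_a / W_b = -1.436 / -0.7621 = 1.884.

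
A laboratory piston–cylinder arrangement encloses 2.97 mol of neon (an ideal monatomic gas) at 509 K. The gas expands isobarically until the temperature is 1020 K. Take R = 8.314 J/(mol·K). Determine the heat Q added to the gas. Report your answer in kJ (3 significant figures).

Isobaric: W = nRΔT = (2.97)(8.314)(511) = 12618 J.
ΔU = nCᵥΔT with Cᵥ = 3R/2: ΔU = (2.97)(12.47)(511) = 18927 J.
Q = ΔU + W = 18927 + 12618 = 31545 J.

Q ≈ 31.5 kJ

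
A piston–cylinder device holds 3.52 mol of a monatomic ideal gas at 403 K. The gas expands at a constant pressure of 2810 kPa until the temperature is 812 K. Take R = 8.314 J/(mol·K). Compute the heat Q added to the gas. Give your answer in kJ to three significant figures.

Isobaric: W = nRΔT = (3.52)(8.314)(409) = 11969 J.
ΔU = nCᵥΔT with Cᵥ = 3R/2: ΔU = (3.52)(12.47)(409) = 17954 J.
Q = ΔU + W = 17954 + 11969 = 29924 J.

Q ≈ 29.9 kJ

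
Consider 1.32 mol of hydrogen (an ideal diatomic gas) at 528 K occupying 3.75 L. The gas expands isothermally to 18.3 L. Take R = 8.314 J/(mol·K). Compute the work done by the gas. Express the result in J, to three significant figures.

Isothermal: W = nRT ln(V₂/V₁).
W = (1.32)(8.314)(528) × ln(18.3/3.75)
  = 5795 × 1.585
W_by_gas = 9185 J.

W ≈ 9190 J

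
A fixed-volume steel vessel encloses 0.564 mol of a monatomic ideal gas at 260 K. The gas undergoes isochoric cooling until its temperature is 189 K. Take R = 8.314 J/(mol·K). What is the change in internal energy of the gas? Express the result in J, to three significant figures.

Constant volume ⇒ W = 0, so Q = ΔU = nCᵥΔT with Cᵥ = 3R/2 = 12.47 J/(mol·K).
ΔU = (0.564)(12.47)(189 − 260) = -499.4 J.

ΔU ≈ -499 J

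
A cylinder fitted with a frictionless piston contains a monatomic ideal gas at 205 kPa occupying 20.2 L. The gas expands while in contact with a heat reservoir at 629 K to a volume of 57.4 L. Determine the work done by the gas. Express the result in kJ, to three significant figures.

W ≈ 4.32 kJ

Isothermal: W = nRT ln(V₂/V₁) = P₁V₁ ln(V₂/V₁).
P₁V₁ = (205 kPa)(20.2 L) = 4141 J.
W = 4141 × ln(57.4/20.2) = 4141 × 1.044
W_by_gas = 4325 J.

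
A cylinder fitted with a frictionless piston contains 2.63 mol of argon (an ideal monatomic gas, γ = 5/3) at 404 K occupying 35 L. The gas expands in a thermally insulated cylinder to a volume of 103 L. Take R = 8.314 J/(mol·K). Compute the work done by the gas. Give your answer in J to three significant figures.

Adiabatic: TV^(γ−1) = const with γ = 5/3.
T₂ = T₁ (V₁/V₂)^(γ−1) = 404 × (35/103)^0.667 = 404 × 0.487 = 196.7 K.
W_by = nCᵥ(T₁ − T₂) = (2.63)(12.47)(404 − 196.7) = 6798 J.

W ≈ 6800 J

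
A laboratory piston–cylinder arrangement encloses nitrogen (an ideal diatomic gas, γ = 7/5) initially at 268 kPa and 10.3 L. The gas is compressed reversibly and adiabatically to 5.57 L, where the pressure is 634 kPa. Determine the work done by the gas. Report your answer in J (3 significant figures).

W ≈ -1930 J

Adiabatic: W = (P₁V₁ − P₂V₂)/(γ − 1) with γ = 7/5.
P₁V₁ = 2760 J, P₂V₂ = 3531 J.
W = (2760 − 3531) / 0.4 = -1927 J.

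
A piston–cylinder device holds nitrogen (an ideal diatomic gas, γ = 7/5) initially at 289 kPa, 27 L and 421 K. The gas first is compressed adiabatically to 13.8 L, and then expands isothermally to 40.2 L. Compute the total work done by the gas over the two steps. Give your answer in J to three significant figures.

W_total ≈ 4900 J

Step 1 (adiabatic): W = (P₁V₁ − P₂V₂)/(γ−1) = (7803 − 10206)/0.4 = -6007 J.
After step 1: P = 739.6 kPa, V = 13.8 L, T = 550.7 K.
Step 2 (isothermal): W = P₁V₁ ln(V₂/V₁) = (10206) ln(40.2/13.8) = 10912 J.
W_total = -6007 + 10912 = 4905 J.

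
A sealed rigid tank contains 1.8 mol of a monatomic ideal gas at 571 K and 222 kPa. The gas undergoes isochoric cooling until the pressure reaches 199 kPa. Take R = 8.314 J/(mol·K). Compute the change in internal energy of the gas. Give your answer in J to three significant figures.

Constant volume ⇒ W = 0, so Q = ΔU = nCᵥΔT with Cᵥ = 3R/2 = 12.47 J/(mol·K).
At constant V, T₂/T₁ = P₂/P₁ ⇒ ΔT = T₁(P₂/P₁ − 1) = 571·(199/222 − 1) = -59.16 K.
ΔU = (1.8)(12.47)(-59.16) = -1328 J.

ΔU ≈ -1330 J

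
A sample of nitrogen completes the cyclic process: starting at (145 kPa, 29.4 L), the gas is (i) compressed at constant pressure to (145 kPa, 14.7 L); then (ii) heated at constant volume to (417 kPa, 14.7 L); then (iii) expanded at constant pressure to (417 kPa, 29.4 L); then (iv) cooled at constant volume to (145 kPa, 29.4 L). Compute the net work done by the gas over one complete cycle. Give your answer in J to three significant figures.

Constant-volume legs do no work.
W(i) = (145)(14.7 − 29.4) = -2132 J; W(iii) = (417)(29.4 − 14.7) = 6130 J.
W_net = -2132 + 6130 = 3998 J (the clockwise enclosed area).

W_net ≈ 4000 J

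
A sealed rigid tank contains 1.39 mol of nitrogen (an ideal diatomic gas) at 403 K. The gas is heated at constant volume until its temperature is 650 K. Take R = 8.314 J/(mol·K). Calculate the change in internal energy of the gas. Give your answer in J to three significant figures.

Constant volume ⇒ W = 0, so Q = ΔU = nCᵥΔT with Cᵥ = 5R/2 = 20.79 J/(mol·K).
ΔU = (1.39)(20.79)(650 − 403) = 7136 J.

ΔU ≈ 7140 J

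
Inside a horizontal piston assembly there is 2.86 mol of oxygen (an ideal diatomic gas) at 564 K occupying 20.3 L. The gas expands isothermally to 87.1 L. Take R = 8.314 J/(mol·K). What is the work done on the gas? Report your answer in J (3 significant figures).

Isothermal: W = nRT ln(V₂/V₁).
W = (2.86)(8.314)(564) × ln(87.1/20.3)
  = 13411 × 1.456
W_by_gas = 19532 J; work on gas = −W_by = -19532 J.

W ≈ -19500 J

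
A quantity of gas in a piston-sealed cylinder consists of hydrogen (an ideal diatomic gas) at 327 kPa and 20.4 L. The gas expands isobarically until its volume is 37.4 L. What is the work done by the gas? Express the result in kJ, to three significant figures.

Isobaric: W = P ΔV.
W = (327 kPa)(37.4 − 20.4 L) = (327)(17) = 5559 J.

W ≈ 5.56 kJ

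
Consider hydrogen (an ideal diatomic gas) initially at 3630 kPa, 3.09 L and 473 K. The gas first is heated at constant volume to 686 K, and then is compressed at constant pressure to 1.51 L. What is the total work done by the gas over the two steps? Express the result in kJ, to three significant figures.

W_total ≈ -8.32 kJ

Step 1 (isochoric): W = 0 (constant volume).
After step 1: P = 5265 kPa (V unchanged).
Step 2 (isobaric): W = PΔV = (5265 kPa)(1.51 − 3.09 L) = -8318 J.
W_total = 0 − 8318 = -8318 J.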